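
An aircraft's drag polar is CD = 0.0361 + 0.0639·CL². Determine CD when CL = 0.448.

CD = 0.0489

CD = 0.0361 + 0.0639 × 0.448² = 0.0361 + 0.01282 = 0.0489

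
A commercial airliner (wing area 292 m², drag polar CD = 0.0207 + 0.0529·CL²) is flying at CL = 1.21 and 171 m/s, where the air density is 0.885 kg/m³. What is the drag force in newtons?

D = 3.71×10^5 N

CD = 0.0207 + 0.0529 × 1.21² = 0.09815
D = ½ρv²S·CD = ½ × 0.885 × 171² × 292 × 0.09815 = 3.71×10^5 N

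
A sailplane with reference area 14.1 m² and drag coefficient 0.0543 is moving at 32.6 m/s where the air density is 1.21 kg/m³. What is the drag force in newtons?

D = ½ρv²S·CD = ½ × 1.21 × 32.6² × 14.1 × 0.0543 = 492 N

D = 492 N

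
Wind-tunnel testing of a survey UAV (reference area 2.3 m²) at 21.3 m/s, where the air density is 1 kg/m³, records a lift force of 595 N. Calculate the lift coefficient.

CL = 1.14

From L = ½ρv²S·CL, rearranging gives CL = 2L/(ρv²S).
CL = 2 × 595 / (1 × 21.3² × 2.3) = 1.14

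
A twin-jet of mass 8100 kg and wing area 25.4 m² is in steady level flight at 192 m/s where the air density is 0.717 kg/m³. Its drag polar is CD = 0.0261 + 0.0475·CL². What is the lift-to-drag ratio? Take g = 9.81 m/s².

L/D = 8.23

In steady level flight, lift balances weight: W = mg = 8100 × 9.81 = 79461 N.
q = ½ρv² = ½ × 0.717 × 192² = 13220 Pa.
CL = W/(q·S) = 79461 / (13220 × 25.4) = 0.2367.
CD = 0.0261 + 0.0475 × 0.2367² = 0.02876.
L/D = CL/CD = 0.2367 / 0.02876 = 8.23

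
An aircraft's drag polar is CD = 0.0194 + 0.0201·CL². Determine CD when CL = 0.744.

CD = 0.0194 + 0.0201 × 0.744² = 0.0194 + 0.01113 = 0.0305

CD = 0.0305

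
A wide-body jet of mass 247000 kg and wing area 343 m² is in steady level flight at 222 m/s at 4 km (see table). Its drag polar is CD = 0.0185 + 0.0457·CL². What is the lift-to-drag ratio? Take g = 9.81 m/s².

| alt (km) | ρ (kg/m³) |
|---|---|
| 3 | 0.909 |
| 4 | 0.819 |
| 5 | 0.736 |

At 4 km, from the table: ρ = 0.819 kg/m³.
Level flight ⇒ L = W = m·g = 247000 × 9.81 = 2.4231×10^6 N.
Dynamic pressure q = 0.5 × 0.819 × 222² = 20180 Pa.
CL = W/(q·S) = 2.4231×10^6 / (20180 × 343) = 0.35.
CD = 0.0185 + 0.0457 × 0.35² = 0.0241.
L/D = CL/CD = 0.35 / 0.0241 = 14.5

L/D = 14.5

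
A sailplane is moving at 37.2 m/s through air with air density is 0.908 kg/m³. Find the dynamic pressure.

q = ½ρv² = ½ × 0.908 × 37.2² = 628 Pa

q = 628 Pa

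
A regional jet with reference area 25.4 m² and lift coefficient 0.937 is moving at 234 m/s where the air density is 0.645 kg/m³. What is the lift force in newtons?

L = 4.2×10^5 N

Dynamic pressure q = ½ρv² = ½ × 0.645 × 234² = 17660 Pa.
L = q·S·CL = 17660 × 25.4 × 0.937 = 4.2×10^5 N ≈ 420 kN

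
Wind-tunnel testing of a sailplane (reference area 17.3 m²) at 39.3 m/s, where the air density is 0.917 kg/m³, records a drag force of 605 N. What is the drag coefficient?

CD = 0.0494

From D = ½ρv²S·CD, rearranging gives CD = 2D/(ρv²S).
CD = 2 × 605 / (0.917 × 39.3² × 17.3) = 0.0494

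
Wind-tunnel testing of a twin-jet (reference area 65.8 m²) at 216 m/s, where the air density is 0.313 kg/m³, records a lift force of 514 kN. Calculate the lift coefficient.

CL = 1.07

From L = ½ρv²S·CL, rearranging gives CL = 2L/(ρv²S).
CL = 2 × 5.14×10^5 / (0.313 × 216² × 65.8) = 1.07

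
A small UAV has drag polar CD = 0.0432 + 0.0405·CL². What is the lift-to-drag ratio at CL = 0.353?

L/D = 7.32

CD = 0.0432 + 0.0405 × 0.353² = 0.04825
L/D = CL/CD = 0.353 / 0.04825 = 7.32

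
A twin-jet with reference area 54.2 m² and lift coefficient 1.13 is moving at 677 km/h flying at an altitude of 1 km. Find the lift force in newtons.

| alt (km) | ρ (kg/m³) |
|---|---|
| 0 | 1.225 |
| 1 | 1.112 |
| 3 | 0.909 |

L = 1.2×10^6 N

At 1 km, from the table: ρ = 1.112 kg/m³.
Convert speed: v = 677 km/h ÷ 3.6 = 188.1 m/s.
Dynamic pressure q = ½ρv² = ½ × 1.112 × 188.1² = 19660 Pa.
L = q·S·CL = 19660 × 54.2 × 1.13 = 1.2×10^6 N ≈ 1200 kN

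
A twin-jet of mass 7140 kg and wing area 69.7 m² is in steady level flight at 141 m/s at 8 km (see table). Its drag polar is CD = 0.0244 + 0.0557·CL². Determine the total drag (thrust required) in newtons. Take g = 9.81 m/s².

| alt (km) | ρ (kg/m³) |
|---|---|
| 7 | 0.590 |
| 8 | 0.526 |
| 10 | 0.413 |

D = 9640 N

At 8 km, from the table: ρ = 0.526 kg/m³.
In steady level flight, lift balances weight: W = mg = 7140 × 9.81 = 70043 N.
q = ½ρv² = ½ × 0.526 × 141² = 5229 Pa.
CL = 2W/(ρv²S) = 2×70043/(0.526×141²×69.7) = 0.1922.
CD = 0.0244 + 0.0557 × 0.1922² = 0.02646.
D = q·S·CD = 5229 × 69.7 × 0.02646 = 9642 N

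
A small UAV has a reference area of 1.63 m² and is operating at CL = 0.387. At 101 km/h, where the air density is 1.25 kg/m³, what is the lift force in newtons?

Convert speed: v = 101 km/h ÷ 3.6 = 28.06 m/s.
L = ½ρv²S·CL = ½ × 1.25 × 28.06² × 1.63 × 0.387 = 310 N

L = 310 N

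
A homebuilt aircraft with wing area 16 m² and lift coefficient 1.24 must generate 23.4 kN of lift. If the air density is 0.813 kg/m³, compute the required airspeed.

v = 53.9 m/s

L = ½ρv²S·CL ⇒ v = √(2L/(ρ·S·CL))
v = √(2 × 23400 / (0.813 × 16 × 1.24)) = √2901 = 53.9 m/s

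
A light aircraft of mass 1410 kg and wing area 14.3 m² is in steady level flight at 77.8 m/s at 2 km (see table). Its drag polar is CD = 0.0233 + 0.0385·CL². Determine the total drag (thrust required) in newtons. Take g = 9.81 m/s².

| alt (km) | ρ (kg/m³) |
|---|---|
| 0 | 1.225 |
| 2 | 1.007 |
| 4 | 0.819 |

At 2 km, from the table: ρ = 1.007 kg/m³.
Weight W = mg = 1410 × 9.81 = 13832 N; in level flight L = W.
Dynamic pressure q = 0.5 × 1.007 × 77.8² = 3048 Pa.
Required CL = L/(qS) = 13832/(3048·14.3) = 0.3174.
CD = 0.0233 + 0.0385 × 0.3174² = 0.02718.
D = q·S·CD = 3048 × 14.3 × 0.02718 = 1184 N

D = 1180 N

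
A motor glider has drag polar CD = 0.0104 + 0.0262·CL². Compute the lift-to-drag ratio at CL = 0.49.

L/D = 29.4

CD = 0.0104 + 0.0262 × 0.49² = 0.01669
L/D = CL/CD = 0.49 / 0.01669 = 29.4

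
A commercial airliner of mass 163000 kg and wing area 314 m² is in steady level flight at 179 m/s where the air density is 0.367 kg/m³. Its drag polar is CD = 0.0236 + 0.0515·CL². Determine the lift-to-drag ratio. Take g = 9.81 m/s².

Weight W = mg = 163000 × 9.81 = 1.599×10^6 N; in level flight L = W.
q = ½ρv² = ½ × 0.367 × 179² = 5880 Pa.
CL = 2W/(ρv²S) = 2×1.599×10^6/(0.367×179²×314) = 0.8661.
CD = 0.0236 + 0.0515 × 0.8661² = 0.06223.
L/D = CL/CD = 0.8661 / 0.06223 = 13.9

L/D = 13.9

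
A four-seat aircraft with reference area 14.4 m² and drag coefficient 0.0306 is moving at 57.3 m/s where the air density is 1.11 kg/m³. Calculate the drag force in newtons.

Dynamic pressure q = ½ρv² = ½ × 1.11 × 57.3² = 1822 Pa.
D = q·S·CD = 1822 × 14.4 × 0.0306 = 803 N

D = 803 N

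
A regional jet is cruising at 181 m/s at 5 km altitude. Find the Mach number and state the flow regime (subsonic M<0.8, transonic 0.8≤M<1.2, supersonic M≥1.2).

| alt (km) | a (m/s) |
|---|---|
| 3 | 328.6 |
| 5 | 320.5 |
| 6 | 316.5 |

M = 0.565 (subsonic)

At 5 km, from the table: a = 320.5 m/s.
M = v/a = 181 / 320.5 = 0.565
M = 0.565 → subsonic.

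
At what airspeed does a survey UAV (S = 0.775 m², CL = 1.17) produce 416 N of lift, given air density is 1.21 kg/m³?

v = 27.5 m/s

L = ½ρv²S·CL ⇒ v = √(2L/(ρ·S·CL))
v = √(2 × 416 / (1.21 × 0.775 × 1.17)) = √758.3 = 27.5 m/s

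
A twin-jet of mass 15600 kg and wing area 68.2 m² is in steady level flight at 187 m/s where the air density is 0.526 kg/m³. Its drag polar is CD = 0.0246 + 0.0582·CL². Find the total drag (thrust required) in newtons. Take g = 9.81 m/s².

D = 17600 N

Weight W = mg = 15600 × 9.81 = 1.5304×10^5 N; in level flight L = W.
q = ½ρv² = ½ × 0.526 × 187² = 9197 Pa.
CL = 2W/(ρv²S) = 2×1.5304×10^5/(0.526×187²×68.2) = 0.244.
CD = 0.0246 + 0.0582 × 0.244² = 0.02806.
D = q·S·CD = 9197 × 68.2 × 0.02806 = 17600 N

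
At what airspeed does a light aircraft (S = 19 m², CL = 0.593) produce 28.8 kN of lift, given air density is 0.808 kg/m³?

v = 79.5 m/s

L = ½ρv²S·CL ⇒ v = √(2L/(ρ·S·CL))
v = √(2 × 28800 / (0.808 × 19 × 0.593)) = √6327 = 79.5 m/s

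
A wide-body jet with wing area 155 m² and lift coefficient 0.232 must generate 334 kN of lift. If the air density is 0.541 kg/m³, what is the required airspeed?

v = 185 m/s

L = ½ρv²S·CL ⇒ v = √(2L/(ρ·S·CL))
v = √(2 × 3.34×10^5 / (0.541 × 155 × 0.232)) = √34340 = 185 m/s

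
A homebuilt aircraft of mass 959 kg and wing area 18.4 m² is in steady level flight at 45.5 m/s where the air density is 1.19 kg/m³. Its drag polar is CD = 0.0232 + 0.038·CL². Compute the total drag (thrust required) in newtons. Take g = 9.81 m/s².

D = 674 N

Weight W = mg = 959 × 9.81 = 9407.8 N; in level flight L = W.
Dynamic pressure q = 0.5 × 1.19 × 45.5² = 1232 Pa.
CL = W/(q·S) = 9407.8 / (1232 × 18.4) = 0.4151.
CD = 0.0232 + 0.038 × 0.4151² = 0.02975.
D = q·S·CD = 1232 × 18.4 × 0.02975 = 674.2 N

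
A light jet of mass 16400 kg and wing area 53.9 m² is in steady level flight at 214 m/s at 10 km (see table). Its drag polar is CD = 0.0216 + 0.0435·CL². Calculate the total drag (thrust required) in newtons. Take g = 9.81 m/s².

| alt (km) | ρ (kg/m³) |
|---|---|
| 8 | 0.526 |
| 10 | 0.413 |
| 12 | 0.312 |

D = 13200 N

At 10 km, from the table: ρ = 0.413 kg/m³.
In steady level flight, lift balances weight: W = mg = 16400 × 9.81 = 1.6088×10^5 N.
q = ½ρv² = ½ × 0.413 × 214² = 9457 Pa.
CL = W/(q·S) = 1.6088×10^5 / (9457 × 53.9) = 0.3156.
CD = 0.0216 + 0.0435 × 0.3156² = 0.02593.
D = q·S·CD = 9457 × 53.9 × 0.02593 = 13220 N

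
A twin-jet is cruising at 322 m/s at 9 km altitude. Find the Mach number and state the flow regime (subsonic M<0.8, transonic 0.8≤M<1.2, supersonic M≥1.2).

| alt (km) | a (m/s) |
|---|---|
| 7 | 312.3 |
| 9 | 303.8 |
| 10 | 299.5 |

At 9 km, from the table: a = 303.8 m/s.
M = v/a = 322 / 303.8 = 1.06
M = 1.06 → transonic.

M = 1.06 (transonic)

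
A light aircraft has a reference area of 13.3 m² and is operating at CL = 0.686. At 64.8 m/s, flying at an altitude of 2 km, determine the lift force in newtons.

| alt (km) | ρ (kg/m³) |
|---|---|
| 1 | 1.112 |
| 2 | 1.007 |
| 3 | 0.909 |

L = 19300 N

At 2 km, from the table: ρ = 1.007 kg/m³.
L = ½ρv²S·CL = ½ × 1.007 × 64.8² × 13.3 × 0.686 = 19300 N ≈ 19.3 kN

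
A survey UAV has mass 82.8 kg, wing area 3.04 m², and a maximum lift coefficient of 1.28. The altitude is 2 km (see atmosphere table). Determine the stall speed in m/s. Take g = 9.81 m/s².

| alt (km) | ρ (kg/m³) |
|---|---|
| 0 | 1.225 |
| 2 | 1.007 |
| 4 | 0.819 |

At 2 km, from the table: ρ = 1.007 kg/m³.
Stall occurs when L = W at CL,max. W = mg = 82.8 × 9.81 = 812.3 N.
From L = ½ρV²S·CL,max = W: V_stall = √(2W/(ρSCL,max)) = √(2·812.3/(1.007·3.04·1.28))
V_stall = √414.6 = 20.4 m/s

V_stall = 20.4 m/s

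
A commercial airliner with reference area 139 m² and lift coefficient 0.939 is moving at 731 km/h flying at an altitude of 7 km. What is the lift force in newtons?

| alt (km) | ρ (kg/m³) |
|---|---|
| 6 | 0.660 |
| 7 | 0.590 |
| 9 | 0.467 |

L = 1.59×10^6 N

At 7 km, from the table: ρ = 0.590 kg/m³.
Convert speed: v = 731 km/h ÷ 3.6 = 203.1 m/s.
L = ½ρv²S·CL = ½ × 0.59 × 203.1² × 139 × 0.939 = 1.59×10^6 N ≈ 1590 kN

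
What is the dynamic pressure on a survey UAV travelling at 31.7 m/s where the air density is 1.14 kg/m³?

q = ½ρv² = ½ × 1.14 × 31.7² = 573 Pa

q = 573 Pa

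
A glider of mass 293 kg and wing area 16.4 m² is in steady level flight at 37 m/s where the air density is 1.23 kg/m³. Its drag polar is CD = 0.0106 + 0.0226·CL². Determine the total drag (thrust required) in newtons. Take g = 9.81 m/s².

D = 160 N

Weight W = mg = 293 × 9.81 = 2874.3 N; in level flight L = W.
q = ½ρv² = ½ × 1.23 × 37² = 841.9 Pa.
CL = W/(q·S) = 2874.3 / (841.9 × 16.4) = 0.2082.
CD = 0.0106 + 0.0226 × 0.2082² = 0.01158.
D = q·S·CD = 841.9 × 16.4 × 0.01158 = 159.9 N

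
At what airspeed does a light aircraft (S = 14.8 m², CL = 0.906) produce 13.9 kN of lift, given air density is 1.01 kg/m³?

v = 45.3 m/s

L = ½ρv²S·CL ⇒ v = √(2L/(ρ·S·CL))
v = √(2 × 13900 / (1.01 × 14.8 × 0.906)) = √2053 = 45.3 m/s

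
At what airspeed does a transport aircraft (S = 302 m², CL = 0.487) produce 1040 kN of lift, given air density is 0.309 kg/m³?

L = ½ρv²S·CL ⇒ v = √(2L/(ρ·S·CL))
v = √(2 × 1.04×10^6 / (0.309 × 302 × 0.487)) = √45770 = 214 m/s

v = 214 m/s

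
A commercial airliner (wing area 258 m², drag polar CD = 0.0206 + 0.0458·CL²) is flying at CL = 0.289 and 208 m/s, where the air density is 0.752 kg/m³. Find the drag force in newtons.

CD = 0.0206 + 0.0458 × 0.289² = 0.02443
D = ½ρv²S·CD = ½ × 0.752 × 208² × 258 × 0.02443 = 1.03×10^5 N

D = 1.03×10^5 N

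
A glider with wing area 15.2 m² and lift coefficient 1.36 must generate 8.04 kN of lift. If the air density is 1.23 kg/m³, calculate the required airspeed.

L = ½ρv²S·CL ⇒ v = √(2L/(ρ·S·CL))
v = √(2 × 8040 / (1.23 × 15.2 × 1.36)) = √632.4 = 25.1 m/s

v = 25.1 m/s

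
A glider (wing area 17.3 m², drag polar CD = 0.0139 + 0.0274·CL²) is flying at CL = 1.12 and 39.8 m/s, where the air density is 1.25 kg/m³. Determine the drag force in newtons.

D = 827 N

CD = 0.0139 + 0.0274 × 1.12² = 0.04827
D = ½ρv²S·CD = ½ × 1.25 × 39.8² × 17.3 × 0.04827 = 827 N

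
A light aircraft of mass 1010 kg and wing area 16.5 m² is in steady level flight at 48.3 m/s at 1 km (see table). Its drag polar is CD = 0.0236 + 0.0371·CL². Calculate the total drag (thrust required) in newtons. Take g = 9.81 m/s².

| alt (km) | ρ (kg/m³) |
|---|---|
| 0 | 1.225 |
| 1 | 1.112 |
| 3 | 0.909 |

At 1 km, from the table: ρ = 1.112 kg/m³.
Weight W = mg = 1010 × 9.81 = 9908.1 N; in level flight L = W.
Dynamic pressure q = 0.5 × 1.112 × 48.3² = 1297 Pa.
CL = W/(q·S) = 9908.1 / (1297 × 16.5) = 0.463.
CD = 0.0236 + 0.0371 × 0.463² = 0.03155.
D = q·S·CD = 1297 × 16.5 × 0.03155 = 675.3 N

D = 675 N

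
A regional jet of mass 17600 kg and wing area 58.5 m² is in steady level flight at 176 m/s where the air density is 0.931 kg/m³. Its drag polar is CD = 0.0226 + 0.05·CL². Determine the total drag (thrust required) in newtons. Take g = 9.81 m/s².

D = 20800 N

Weight W = mg = 17600 × 9.81 = 1.7266×10^5 N; in level flight L = W.
Dynamic pressure q = 0.5 × 0.931 × 176² = 14420 Pa.
CL = W/(q·S) = 1.7266×10^5 / (14420 × 58.5) = 0.2047.
CD = 0.0226 + 0.05 × 0.2047² = 0.02469.
D = q·S·CD = 14420 × 58.5 × 0.02469 = 20830 N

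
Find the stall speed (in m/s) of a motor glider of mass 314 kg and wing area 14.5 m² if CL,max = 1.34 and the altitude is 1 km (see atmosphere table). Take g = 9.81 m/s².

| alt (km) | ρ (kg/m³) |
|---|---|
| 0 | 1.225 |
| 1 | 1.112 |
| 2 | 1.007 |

V_stall = 16.9 m/s

At 1 km, from the table: ρ = 1.112 kg/m³.
At stall, lift equals weight: L = W = m·g = 314 × 9.81 = 3080 N.
V_stall = √(2W/(ρ·S·CL,max)) = √(2 × 3080 / (1.112 × 14.5 × 1.34))
V_stall = √285.1 = 16.9 m/s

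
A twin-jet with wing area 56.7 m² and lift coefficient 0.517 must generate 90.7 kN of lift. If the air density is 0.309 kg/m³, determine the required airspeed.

v = 142 m/s

L = ½ρv²S·CL ⇒ v = √(2L/(ρ·S·CL))
v = √(2 × 90700 / (0.309 × 56.7 × 0.517)) = √20030 = 142 m/s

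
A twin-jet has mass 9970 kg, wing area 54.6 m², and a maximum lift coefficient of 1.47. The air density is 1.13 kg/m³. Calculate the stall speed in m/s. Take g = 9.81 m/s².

At stall, lift equals weight: L = W = m·g = 9970 × 9.81 = 97810 N.
V_stall = √(2W/(ρ·S·CL,max)) = √(2 × 97810 / (1.13 × 54.6 × 1.47))
V_stall = √2157 = 46.4 m/s

V_stall = 46.4 m/s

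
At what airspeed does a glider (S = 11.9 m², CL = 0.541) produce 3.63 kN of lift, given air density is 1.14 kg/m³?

L = ½ρv²S·CL ⇒ v = √(2L/(ρ·S·CL))
v = √(2 × 3630 / (1.14 × 11.9 × 0.541)) = √989.2 = 31.5 m/s

v = 31.5 m/s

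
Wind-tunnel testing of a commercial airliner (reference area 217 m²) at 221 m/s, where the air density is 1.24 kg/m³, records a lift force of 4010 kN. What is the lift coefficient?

From L = ½ρv²S·CL, rearranging gives CL = 2L/(ρv²S).
CL = 2 × 4.01×10^6 / (1.24 × 221² × 217) = 0.61

CL = 0.61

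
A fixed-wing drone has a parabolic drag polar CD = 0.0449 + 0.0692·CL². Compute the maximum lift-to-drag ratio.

For CD = CD0 + K·CL², (L/D)max occurs at CL* = √(CD0/K) and equals 1/(2√(K·CD0)).
(L/D)max = 1/(2√(0.0692 × 0.0449)) = 1/(2 × 0.05574) = 8.97

(L/D)max = 8.97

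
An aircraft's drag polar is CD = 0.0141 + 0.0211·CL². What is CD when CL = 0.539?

CD = 0.0141 + 0.0211 × 0.539² = 0.0141 + 0.00613 = 0.0202

CD = 0.0202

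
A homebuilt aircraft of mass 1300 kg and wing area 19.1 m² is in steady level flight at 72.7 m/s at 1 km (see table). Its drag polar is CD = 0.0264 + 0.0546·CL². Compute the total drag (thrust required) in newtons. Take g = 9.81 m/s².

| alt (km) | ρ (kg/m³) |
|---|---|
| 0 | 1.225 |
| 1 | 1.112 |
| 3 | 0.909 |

D = 1640 N

At 1 km, from the table: ρ = 1.112 kg/m³.
Level flight ⇒ L = W = m·g = 1300 × 9.81 = 12753 N.
Dynamic pressure q = 0.5 × 1.112 × 72.7² = 2939 Pa.
Required CL = L/(qS) = 12753/(2939·19.1) = 0.2272.
CD = 0.0264 + 0.0546 × 0.2272² = 0.02922.
D = q·S·CD = 2939 × 19.1 × 0.02922 = 1640 N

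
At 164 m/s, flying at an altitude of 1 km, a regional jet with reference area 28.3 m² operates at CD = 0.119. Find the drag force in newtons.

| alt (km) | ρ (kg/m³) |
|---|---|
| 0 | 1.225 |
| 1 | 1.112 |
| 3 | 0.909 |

D = 50400 N

At 1 km, from the table: ρ = 1.112 kg/m³.
Dynamic pressure q = ½ρv² = ½ × 1.112 × 164² = 14950 Pa.
D = q·S·CD = 14950 × 28.3 × 0.119 = 50400 N ≈ 50.4 kN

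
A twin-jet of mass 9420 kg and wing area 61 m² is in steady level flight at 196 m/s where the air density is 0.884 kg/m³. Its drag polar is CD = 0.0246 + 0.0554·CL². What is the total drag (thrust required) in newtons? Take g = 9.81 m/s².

D = 25900 N

Weight W = mg = 9420 × 9.81 = 92410 N; in level flight L = W.
Dynamic pressure q = 0.5 × 0.884 × 196² = 16980 Pa.
CL = 2W/(ρv²S) = 2×92410/(0.884×196²×61) = 0.08922.
CD = 0.0246 + 0.0554 × 0.08922² = 0.02504.
D = q·S·CD = 16980 × 61 × 0.02504 = 25940 N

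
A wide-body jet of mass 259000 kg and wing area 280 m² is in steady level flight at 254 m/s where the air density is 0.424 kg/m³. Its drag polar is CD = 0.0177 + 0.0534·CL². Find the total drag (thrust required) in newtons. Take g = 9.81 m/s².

D = 1.58×10^5 N

Level flight ⇒ L = W = m·g = 259000 × 9.81 = 2.5408×10^6 N.
q = ½ρv² = ½ × 0.424 × 254² = 13680 Pa.
CL = W/(q·S) = 2.5408×10^6 / (13680 × 280) = 0.6634.
CD = 0.0177 + 0.0534 × 0.6634² = 0.0412.
D = q·S·CD = 13680 × 280 × 0.0412 = 1.578×10^5 N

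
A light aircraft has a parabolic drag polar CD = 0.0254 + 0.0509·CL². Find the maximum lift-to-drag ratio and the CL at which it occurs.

(L/D)max = 13.9, at CL = 0.706

For CD = CD0 + K·CL², (L/D)max occurs at CL* = √(CD0/K) and equals 1/(2√(K·CD0)).
(L/D)max = 1/(2√(0.0509 × 0.0254)) = 1/(2 × 0.03596) = 13.9
CL* = √(0.0254/0.0509) = 0.706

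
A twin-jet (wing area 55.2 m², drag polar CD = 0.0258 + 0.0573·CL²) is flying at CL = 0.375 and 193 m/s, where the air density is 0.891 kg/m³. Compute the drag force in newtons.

CD = 0.0258 + 0.0573 × 0.375² = 0.03386
D = ½ρv²S·CD = ½ × 0.891 × 193² × 55.2 × 0.03386 = 31000 N

D = 31000 N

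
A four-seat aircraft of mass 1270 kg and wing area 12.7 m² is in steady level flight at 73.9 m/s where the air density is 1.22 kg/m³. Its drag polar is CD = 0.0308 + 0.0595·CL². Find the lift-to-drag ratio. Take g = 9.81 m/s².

L/D = 8.19

Weight W = mg = 1270 × 9.81 = 12459 N; in level flight L = W.
Dynamic pressure q = 0.5 × 1.22 × 73.9² = 3331 Pa.
CL = 2W/(ρv²S) = 2×12459/(1.22×73.9²×12.7) = 0.2945.
CD = 0.0308 + 0.0595 × 0.2945² = 0.03596.
L/D = CL/CD = 0.2945 / 0.03596 = 8.19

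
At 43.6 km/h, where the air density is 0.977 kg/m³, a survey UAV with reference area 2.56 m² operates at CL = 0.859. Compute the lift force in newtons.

Convert speed: v = 43.6 km/h ÷ 3.6 = 12.11 m/s.
Dynamic pressure q = ½ρv² = ½ × 0.977 × 12.11² = 71.65 Pa.
L = q·S·CL = 71.65 × 2.56 × 0.859 = 158 N

L = 158 N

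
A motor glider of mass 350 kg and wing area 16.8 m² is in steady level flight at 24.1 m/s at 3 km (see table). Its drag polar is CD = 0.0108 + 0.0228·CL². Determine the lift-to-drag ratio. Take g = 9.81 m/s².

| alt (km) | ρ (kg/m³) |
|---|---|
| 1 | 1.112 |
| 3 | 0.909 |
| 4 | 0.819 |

L/D = 31.6

At 3 km, from the table: ρ = 0.909 kg/m³.
Level flight ⇒ L = W = m·g = 350 × 9.81 = 3433.5 N.
q = ½ρv² = ½ × 0.909 × 24.1² = 264 Pa.
CL = 2W/(ρv²S) = 2×3433.5/(0.909×24.1²×16.8) = 0.7742.
CD = 0.0108 + 0.0228 × 0.7742² = 0.02447.
L/D = CL/CD = 0.7742 / 0.02447 = 31.6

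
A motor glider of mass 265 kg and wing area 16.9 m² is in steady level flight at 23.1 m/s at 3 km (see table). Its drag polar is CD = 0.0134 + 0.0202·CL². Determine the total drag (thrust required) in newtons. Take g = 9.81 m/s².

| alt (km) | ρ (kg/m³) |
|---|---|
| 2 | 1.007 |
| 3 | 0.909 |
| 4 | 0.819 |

At 3 km, from the table: ρ = 0.909 kg/m³.
Level flight ⇒ L = W = m·g = 265 × 9.81 = 2599.7 N.
Dynamic pressure q = 0.5 × 0.909 × 23.1² = 242.5 Pa.
CL = W/(q·S) = 2599.7 / (242.5 × 16.9) = 0.6343.
CD = 0.0134 + 0.0202 × 0.6343² = 0.02153.
D = q·S·CD = 242.5 × 16.9 × 0.02153 = 88.23 N

D = 88.2 N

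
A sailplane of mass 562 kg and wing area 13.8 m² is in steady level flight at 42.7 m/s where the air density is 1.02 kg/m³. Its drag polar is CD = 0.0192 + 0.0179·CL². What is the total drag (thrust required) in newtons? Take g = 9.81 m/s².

D = 289 N

Level flight ⇒ L = W = m·g = 562 × 9.81 = 5513.2 N.
q = ½ρv² = ½ × 1.02 × 42.7² = 929.9 Pa.
Required CL = L/(qS) = 5513.2/(929.9·13.8) = 0.4296.
CD = 0.0192 + 0.0179 × 0.4296² = 0.0225.
D = q·S·CD = 929.9 × 13.8 × 0.0225 = 288.8 N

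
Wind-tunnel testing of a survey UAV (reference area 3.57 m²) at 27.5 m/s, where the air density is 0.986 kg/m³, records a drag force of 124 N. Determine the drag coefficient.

From D = ½ρv²S·CD, rearranging gives CD = 2D/(ρv²S).
CD = 2 × 124 / (0.986 × 27.5² × 3.57) = 0.0932

CD = 0.0932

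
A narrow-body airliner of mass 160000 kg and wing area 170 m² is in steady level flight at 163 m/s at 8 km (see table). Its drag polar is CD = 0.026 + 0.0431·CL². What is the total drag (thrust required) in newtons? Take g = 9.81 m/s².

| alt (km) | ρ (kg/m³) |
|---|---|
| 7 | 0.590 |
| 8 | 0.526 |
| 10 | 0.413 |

D = 1.2×10^5 N

At 8 km, from the table: ρ = 0.526 kg/m³.
Weight W = mg = 160000 × 9.81 = 1.5696×10^6 N; in level flight L = W.
Dynamic pressure q = 0.5 × 0.526 × 163² = 6988 Pa.
Required CL = L/(qS) = 1.5696×10^6/(6988·170) = 1.321.
CD = 0.026 + 0.0431 × 1.321² = 0.1012.
D = q·S·CD = 6988 × 170 × 0.1012 = 1.203×10^5 N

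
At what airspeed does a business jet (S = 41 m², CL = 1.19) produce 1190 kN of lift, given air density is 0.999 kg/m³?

L = ½ρv²S·CL ⇒ v = √(2L/(ρ·S·CL))
v = √(2 × 1.19×10^6 / (0.999 × 41 × 1.19)) = √48830 = 221 m/s

v = 221 m/s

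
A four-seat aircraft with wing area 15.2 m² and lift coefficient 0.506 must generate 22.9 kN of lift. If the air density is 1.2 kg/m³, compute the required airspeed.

v = 70.4 m/s

L = ½ρv²S·CL ⇒ v = √(2L/(ρ·S·CL))
v = √(2 × 22900 / (1.2 × 15.2 × 0.506)) = √4962 = 70.4 m/s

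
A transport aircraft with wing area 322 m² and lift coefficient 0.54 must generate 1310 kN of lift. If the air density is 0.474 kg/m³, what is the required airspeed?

L = ½ρv²S·CL ⇒ v = √(2L/(ρ·S·CL))
v = √(2 × 1.31×10^6 / (0.474 × 322 × 0.54)) = √31790 = 178 m/s

v = 178 m/s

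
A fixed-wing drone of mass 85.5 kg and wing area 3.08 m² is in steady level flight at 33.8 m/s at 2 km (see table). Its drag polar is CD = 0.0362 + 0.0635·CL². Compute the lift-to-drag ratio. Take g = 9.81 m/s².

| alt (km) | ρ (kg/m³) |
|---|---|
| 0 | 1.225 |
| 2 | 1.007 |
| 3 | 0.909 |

L/D = 9.39

At 2 km, from the table: ρ = 1.007 kg/m³.
Weight W = mg = 85.5 × 9.81 = 838.75 N; in level flight L = W.
Dynamic pressure q = 0.5 × 1.007 × 33.8² = 575.2 Pa.
Required CL = L/(qS) = 838.75/(575.2·3.08) = 0.4734.
CD = 0.0362 + 0.0635 × 0.4734² = 0.05043.
L/D = CL/CD = 0.4734 / 0.05043 = 9.39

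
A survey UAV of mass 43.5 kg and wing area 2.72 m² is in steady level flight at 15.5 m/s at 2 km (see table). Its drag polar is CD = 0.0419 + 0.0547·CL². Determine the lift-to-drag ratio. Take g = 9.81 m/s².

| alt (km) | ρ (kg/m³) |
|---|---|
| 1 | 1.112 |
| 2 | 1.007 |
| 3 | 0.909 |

At 2 km, from the table: ρ = 1.007 kg/m³.
In steady level flight, lift balances weight: W = mg = 43.5 × 9.81 = 426.74 N.
Dynamic pressure q = 0.5 × 1.007 × 15.5² = 121 Pa.
CL = W/(q·S) = 426.74 / (121 × 2.72) = 1.297.
CD = 0.0419 + 0.0547 × 1.297² = 0.1339.
L/D = CL/CD = 1.297 / 0.1339 = 9.69

L/D = 9.69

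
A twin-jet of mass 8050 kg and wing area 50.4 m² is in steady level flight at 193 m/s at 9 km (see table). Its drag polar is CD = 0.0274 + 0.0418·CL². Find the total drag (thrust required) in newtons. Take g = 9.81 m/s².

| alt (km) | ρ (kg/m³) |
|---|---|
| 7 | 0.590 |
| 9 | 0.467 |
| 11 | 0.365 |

At 9 km, from the table: ρ = 0.467 kg/m³.
In steady level flight, lift balances weight: W = mg = 8050 × 9.81 = 78970 N.
q = ½ρv² = ½ × 0.467 × 193² = 8698 Pa.
CL = 2W/(ρv²S) = 2×78970/(0.467×193²×50.4) = 0.1801.
CD = 0.0274 + 0.0418 × 0.1801² = 0.02876.
D = q·S·CD = 8698 × 50.4 × 0.02876 = 12610 N

D = 12600 N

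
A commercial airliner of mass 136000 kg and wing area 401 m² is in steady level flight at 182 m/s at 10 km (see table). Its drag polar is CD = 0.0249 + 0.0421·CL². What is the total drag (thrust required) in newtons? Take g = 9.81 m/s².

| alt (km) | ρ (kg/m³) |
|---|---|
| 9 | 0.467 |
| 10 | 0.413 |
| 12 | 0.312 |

D = 95600 N

At 10 km, from the table: ρ = 0.413 kg/m³.
Level flight ⇒ L = W = m·g = 136000 × 9.81 = 1.3342×10^6 N.
q = ½ρv² = ½ × 0.413 × 182² = 6840 Pa.
Required CL = L/(qS) = 1.3342×10^6/(6840·401) = 0.4864.
CD = 0.0249 + 0.0421 × 0.4864² = 0.03486.
D = q·S·CD = 6840 × 401 × 0.03486 = 95620 N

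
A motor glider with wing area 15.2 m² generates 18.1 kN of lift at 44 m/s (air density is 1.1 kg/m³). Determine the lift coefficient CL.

CL = 1.12

From L = ½ρv²S·CL, rearranging gives CL = 2L/(ρv²S).
CL = 2 × 18100 / (1.1 × 44² × 15.2) = 1.12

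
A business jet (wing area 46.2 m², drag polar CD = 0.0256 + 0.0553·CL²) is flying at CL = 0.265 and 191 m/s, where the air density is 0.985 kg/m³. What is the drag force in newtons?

CD = 0.0256 + 0.0553 × 0.265² = 0.02948
D = ½ρv²S·CD = ½ × 0.985 × 191² × 46.2 × 0.02948 = 24500 N

D = 24500 N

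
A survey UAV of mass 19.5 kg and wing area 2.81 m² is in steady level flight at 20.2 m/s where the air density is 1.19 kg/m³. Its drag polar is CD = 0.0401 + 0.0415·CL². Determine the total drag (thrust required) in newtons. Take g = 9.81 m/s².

Weight W = mg = 19.5 × 9.81 = 191.3 N; in level flight L = W.
q = ½ρv² = ½ × 1.19 × 20.2² = 242.8 Pa.
CL = 2W/(ρv²S) = 2×191.3/(1.19×20.2²×2.81) = 0.2804.
CD = 0.0401 + 0.0415 × 0.2804² = 0.04336.
D = q·S·CD = 242.8 × 2.81 × 0.04336 = 29.58 N

D = 29.6 N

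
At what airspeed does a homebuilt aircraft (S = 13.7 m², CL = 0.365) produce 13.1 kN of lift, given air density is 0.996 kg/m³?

v = 72.5 m/s

L = ½ρv²S·CL ⇒ v = √(2L/(ρ·S·CL))
v = √(2 × 13100 / (0.996 × 13.7 × 0.365)) = √5261 = 72.5 m/s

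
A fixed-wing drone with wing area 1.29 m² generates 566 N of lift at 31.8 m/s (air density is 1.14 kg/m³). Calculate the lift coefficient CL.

CL = 0.761

From L = ½ρv²S·CL, rearranging gives CL = 2L/(ρv²S).
CL = 2 × 566 / (1.14 × 31.8² × 1.29) = 0.761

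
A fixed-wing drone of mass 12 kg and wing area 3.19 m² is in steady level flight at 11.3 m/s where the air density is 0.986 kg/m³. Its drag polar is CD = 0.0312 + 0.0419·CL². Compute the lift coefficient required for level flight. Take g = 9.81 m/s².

CL = 0.586

Weight W = mg = 12 × 9.81 = 117.72 N; in level flight L = W.
q = ½ρv² = ½ × 0.986 × 11.3² = 62.95 Pa.
CL = 2W/(ρv²S) = 2×117.72/(0.986×11.3²×3.19) = 0.5862.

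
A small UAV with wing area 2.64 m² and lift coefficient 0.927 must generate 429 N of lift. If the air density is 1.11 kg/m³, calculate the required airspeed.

v = 17.8 m/s

L = ½ρv²S·CL ⇒ v = √(2L/(ρ·S·CL))
v = √(2 × 429 / (1.11 × 2.64 × 0.927)) = √315.8 = 17.8 m/s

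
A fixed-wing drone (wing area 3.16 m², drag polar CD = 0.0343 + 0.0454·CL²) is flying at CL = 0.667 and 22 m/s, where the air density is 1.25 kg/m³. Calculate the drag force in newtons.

CD = 0.0343 + 0.0454 × 0.667² = 0.0545
D = ½ρv²S·CD = ½ × 1.25 × 22² × 3.16 × 0.0545 = 52.1 N

D = 52.1 N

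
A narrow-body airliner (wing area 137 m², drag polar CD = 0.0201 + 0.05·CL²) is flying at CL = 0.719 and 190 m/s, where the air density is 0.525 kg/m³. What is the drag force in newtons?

CD = 0.0201 + 0.05 × 0.719² = 0.04595
D = ½ρv²S·CD = ½ × 0.525 × 190² × 137 × 0.04595 = 59700 N

D = 59700 N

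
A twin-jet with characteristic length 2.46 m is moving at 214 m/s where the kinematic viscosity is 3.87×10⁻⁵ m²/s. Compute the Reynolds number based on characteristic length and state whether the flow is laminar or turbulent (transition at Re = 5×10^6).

Re = v·c/ν = 214 × 2.46 / (3.87×10⁻⁵) = 1.36×10^7
Since 1.36×10^7 > 5×10^6, the flow is turbulent.

Re = 1.36×10^7 (turbulent)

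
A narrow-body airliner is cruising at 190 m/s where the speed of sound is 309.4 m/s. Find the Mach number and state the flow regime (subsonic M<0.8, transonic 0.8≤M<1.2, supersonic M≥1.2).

M = v/a = 190 / 309.4 = 0.614
M = 0.614 → subsonic.

M = 0.614 (subsonic)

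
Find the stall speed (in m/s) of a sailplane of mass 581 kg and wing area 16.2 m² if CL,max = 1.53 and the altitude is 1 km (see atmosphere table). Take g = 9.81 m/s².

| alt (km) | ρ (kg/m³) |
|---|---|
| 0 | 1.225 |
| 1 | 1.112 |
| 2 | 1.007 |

V_stall = 20.3 m/s

At 1 km, from the table: ρ = 1.112 kg/m³.
Stall occurs when L = W at CL,max. W = mg = 581 × 9.81 = 5700 N.
From L = ½ρV²S·CL,max = W: V_stall = √(2W/(ρSCL,max)) = √(2·5700/(1.112·16.2·1.53))
V_stall = √413.6 = 20.3 m/s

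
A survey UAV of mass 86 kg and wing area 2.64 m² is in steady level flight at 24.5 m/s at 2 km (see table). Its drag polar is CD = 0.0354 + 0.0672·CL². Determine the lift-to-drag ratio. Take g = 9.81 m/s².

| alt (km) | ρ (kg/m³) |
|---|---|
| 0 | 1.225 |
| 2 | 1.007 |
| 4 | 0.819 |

At 2 km, from the table: ρ = 1.007 kg/m³.
Level flight ⇒ L = W = m·g = 86 × 9.81 = 843.66 N.
Dynamic pressure q = 0.5 × 1.007 × 24.5² = 302.2 Pa.
CL = W/(q·S) = 843.66 / (302.2 × 2.64) = 1.057.
CD = 0.0354 + 0.0672 × 1.057² = 0.1105.
L/D = CL/CD = 1.057 / 0.1105 = 9.57

L/D = 9.57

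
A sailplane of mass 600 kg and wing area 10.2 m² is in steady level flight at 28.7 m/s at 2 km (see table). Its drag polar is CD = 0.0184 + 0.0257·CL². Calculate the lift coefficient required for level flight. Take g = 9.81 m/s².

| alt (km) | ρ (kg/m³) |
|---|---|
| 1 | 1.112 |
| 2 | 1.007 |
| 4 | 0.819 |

At 2 km, from the table: ρ = 1.007 kg/m³.
Level flight ⇒ L = W = m·g = 600 × 9.81 = 5886 N.
q = ½ρv² = ½ × 1.007 × 28.7² = 414.7 Pa.
CL = 2W/(ρv²S) = 2×5886/(1.007×28.7²×10.2) = 1.391.

CL = 1.39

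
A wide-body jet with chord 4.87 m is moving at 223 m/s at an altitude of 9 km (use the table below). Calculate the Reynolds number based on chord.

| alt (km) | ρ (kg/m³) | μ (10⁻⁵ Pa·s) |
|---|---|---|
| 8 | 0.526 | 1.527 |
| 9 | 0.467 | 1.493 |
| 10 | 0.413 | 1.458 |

Re = 3.4×10^7

At 9 km, from the table: ρ = 0.467 kg/m³, μ = 1.493×10⁻⁵ Pa·s.
Re = ρ·v·c/μ = 0.467 × 223 × 4.87 / (1.493×10⁻⁵) = 3.4×10^7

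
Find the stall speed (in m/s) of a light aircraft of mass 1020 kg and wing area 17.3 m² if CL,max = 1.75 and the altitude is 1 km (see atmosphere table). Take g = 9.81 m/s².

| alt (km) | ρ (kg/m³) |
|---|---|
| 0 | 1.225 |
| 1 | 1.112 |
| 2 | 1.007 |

At 1 km, from the table: ρ = 1.112 kg/m³.
Weight W = mg = 1020 × 9.81 = 10010 N.
From L = ½ρV²S·CL,max = W: V_stall = √(2W/(ρSCL,max)) = √(2·10010/(1.112·17.3·1.75))
V_stall = √594.4 = 24.4 m/s

V_stall = 24.4 m/s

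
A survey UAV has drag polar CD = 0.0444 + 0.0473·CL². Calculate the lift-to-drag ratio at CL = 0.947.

L/D = 10.9

CD = 0.0444 + 0.0473 × 0.947² = 0.08682
L/D = CL/CD = 0.947 / 0.08682 = 10.9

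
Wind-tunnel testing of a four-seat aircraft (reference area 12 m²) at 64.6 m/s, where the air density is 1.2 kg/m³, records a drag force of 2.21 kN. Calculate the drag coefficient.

CD = 0.0736

From D = ½ρv²S·CD, rearranging gives CD = 2D/(ρv²S).
CD = 2 × 2210 / (1.2 × 64.6² × 12) = 0.0736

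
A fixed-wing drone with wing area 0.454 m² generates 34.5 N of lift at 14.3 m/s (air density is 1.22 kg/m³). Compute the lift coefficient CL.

From L = ½ρv²S·CL, rearranging gives CL = 2L/(ρv²S).
CL = 2 × 34.5 / (1.22 × 14.3² × 0.454) = 0.609

CL = 0.609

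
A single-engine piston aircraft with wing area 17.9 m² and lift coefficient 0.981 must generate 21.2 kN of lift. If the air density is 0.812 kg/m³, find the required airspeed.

L = ½ρv²S·CL ⇒ v = √(2L/(ρ·S·CL))
v = √(2 × 21200 / (0.812 × 17.9 × 0.981)) = √2974 = 54.5 m/s

v = 54.5 m/s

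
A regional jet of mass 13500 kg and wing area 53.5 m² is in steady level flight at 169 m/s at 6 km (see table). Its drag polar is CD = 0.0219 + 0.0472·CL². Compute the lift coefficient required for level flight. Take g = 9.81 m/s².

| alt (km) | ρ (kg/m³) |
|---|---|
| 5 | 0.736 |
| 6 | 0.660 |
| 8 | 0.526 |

At 6 km, from the table: ρ = 0.660 kg/m³.
Weight W = mg = 13500 × 9.81 = 1.3244×10^5 N; in level flight L = W.
Dynamic pressure q = 0.5 × 0.66 × 169² = 9425 Pa.
Required CL = L/(qS) = 1.3244×10^5/(9425·53.5) = 0.2626.

CL = 0.263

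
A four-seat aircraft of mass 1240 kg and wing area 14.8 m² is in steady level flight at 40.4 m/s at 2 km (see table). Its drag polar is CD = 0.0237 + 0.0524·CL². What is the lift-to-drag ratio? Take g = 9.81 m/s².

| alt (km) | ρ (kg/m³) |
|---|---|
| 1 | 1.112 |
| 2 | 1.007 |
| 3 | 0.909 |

At 2 km, from the table: ρ = 1.007 kg/m³.
In steady level flight, lift balances weight: W = mg = 1240 × 9.81 = 12164 N.
q = ½ρv² = ½ × 1.007 × 40.4² = 821.8 Pa.
Required CL = L/(qS) = 12164/(821.8·14.8) = 1.
CD = 0.0237 + 0.0524 × 1² = 0.07612.
L/D = CL/CD = 1 / 0.07612 = 13.1

L/D = 13.1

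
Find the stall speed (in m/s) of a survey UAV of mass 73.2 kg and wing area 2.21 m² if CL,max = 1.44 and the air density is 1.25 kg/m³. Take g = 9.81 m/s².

V_stall = 19 m/s

Stall occurs when L = W at CL,max. W = mg = 73.2 × 9.81 = 718.1 N.
From L = ½ρV²S·CL,max = W: V_stall = √(2W/(ρSCL,max)) = √(2·718.1/(1.25·2.21·1.44))
V_stall = √361 = 19 m/s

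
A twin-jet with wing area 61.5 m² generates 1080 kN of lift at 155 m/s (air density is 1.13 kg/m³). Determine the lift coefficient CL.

CL = 1.29

From L = ½ρv²S·CL, rearranging gives CL = 2L/(ρv²S).
CL = 2 × 1.08×10^6 / (1.13 × 155² × 61.5) = 1.29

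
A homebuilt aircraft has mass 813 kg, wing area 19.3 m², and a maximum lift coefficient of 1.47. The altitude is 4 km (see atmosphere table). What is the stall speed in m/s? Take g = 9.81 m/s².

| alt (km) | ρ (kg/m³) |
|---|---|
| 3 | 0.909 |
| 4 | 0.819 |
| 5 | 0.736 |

At 4 km, from the table: ρ = 0.819 kg/m³.
Stall occurs when L = W at CL,max. W = mg = 813 × 9.81 = 7976 N.
From L = ½ρV²S·CL,max = W: V_stall = √(2W/(ρSCL,max)) = √(2·7976/(0.819·19.3·1.47))
V_stall = √686.5 = 26.2 m/s

V_stall = 26.2 m/s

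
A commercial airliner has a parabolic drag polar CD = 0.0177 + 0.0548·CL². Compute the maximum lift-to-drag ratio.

For CD = CD0 + K·CL², (L/D)max occurs at CL* = √(CD0/K) and equals 1/(2√(K·CD0)).
(L/D)max = 1/(2√(0.0548 × 0.0177)) = 1/(2 × 0.03114) = 16.1

(L/D)max = 16.1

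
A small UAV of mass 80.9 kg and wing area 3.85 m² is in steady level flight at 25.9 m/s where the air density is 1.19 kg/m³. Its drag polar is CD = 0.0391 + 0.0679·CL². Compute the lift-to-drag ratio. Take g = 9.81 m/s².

L/D = 9.03

In steady level flight, lift balances weight: W = mg = 80.9 × 9.81 = 793.63 N.
q = ½ρv² = ½ × 1.19 × 25.9² = 399.1 Pa.
CL = 2W/(ρv²S) = 2×793.63/(1.19×25.9²×3.85) = 0.5165.
CD = 0.0391 + 0.0679 × 0.5165² = 0.05721.
L/D = CL/CD = 0.5165 / 0.05721 = 9.03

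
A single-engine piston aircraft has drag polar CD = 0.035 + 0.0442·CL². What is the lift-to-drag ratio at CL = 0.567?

CD = 0.035 + 0.0442 × 0.567² = 0.04921
L/D = CL/CD = 0.567 / 0.04921 = 11.5

L/D = 11.5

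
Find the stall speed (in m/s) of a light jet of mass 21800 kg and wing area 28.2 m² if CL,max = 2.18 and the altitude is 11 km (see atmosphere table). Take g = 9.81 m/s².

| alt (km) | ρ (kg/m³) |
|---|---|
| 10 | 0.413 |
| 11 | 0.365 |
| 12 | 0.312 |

V_stall = 138 m/s

At 11 km, from the table: ρ = 0.365 kg/m³.
Stall occurs when L = W at CL,max. W = mg = 21800 × 9.81 = 2.139×10^5 N.
V_stall = √(2W/(ρ·S·CL,max)) = √(2 × 2.139×10^5 / (0.365 × 28.2 × 2.18))
V_stall = √19060 = 138 m/s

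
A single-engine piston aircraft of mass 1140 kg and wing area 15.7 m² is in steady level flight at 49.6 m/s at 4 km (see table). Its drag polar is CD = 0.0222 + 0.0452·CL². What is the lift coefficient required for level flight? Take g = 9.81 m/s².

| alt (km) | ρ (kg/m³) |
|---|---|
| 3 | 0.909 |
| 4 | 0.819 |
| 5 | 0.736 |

At 4 km, from the table: ρ = 0.819 kg/m³.
Level flight ⇒ L = W = m·g = 1140 × 9.81 = 11183 N.
Dynamic pressure q = 0.5 × 0.819 × 49.6² = 1007 Pa.
CL = W/(q·S) = 11183 / (1007 × 15.7) = 0.7071.

CL = 0.707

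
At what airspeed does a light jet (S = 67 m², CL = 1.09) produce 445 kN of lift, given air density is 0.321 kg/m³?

L = ½ρv²S·CL ⇒ v = √(2L/(ρ·S·CL))
v = √(2 × 4.45×10^5 / (0.321 × 67 × 1.09)) = √37970 = 195 m/s

v = 195 m/s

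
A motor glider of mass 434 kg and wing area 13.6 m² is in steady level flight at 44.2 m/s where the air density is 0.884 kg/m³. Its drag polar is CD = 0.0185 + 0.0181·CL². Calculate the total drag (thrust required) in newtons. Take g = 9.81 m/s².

Weight W = mg = 434 × 9.81 = 4257.5 N; in level flight L = W.
q = ½ρv² = ½ × 0.884 × 44.2² = 863.5 Pa.
CL = W/(q·S) = 4257.5 / (863.5 × 13.6) = 0.3625.
CD = 0.0185 + 0.0181 × 0.3625² = 0.02088.
D = q·S·CD = 863.5 × 13.6 × 0.02088 = 245.2 N

D = 245 N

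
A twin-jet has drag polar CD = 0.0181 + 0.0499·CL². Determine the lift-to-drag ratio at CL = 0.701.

L/D = 16.4

CD = 0.0181 + 0.0499 × 0.701² = 0.04262
L/D = CL/CD = 0.701 / 0.04262 = 16.4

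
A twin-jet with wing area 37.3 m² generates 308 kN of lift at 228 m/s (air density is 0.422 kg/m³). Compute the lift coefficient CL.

CL = 0.753

From L = ½ρv²S·CL, rearranging gives CL = 2L/(ρv²S).
CL = 2 × 3.08×10^5 / (0.422 × 228² × 37.3) = 0.753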